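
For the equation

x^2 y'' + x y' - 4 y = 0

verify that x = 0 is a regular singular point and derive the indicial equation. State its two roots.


Divide by x^2 to reach normal form y'' + P_1(x) y' + P_2(x) y = 0 with P_1(x) = 1/x and P_2(x) = -4/x^2.
x = 0 is a singular point because the y'-coefficient 1/x has a pole at x = 0 and the y-coefficient -4/x^2 has a pole at x = 0.
It is a regular singular point because x P_1(x) = p(x) = 1 and x^2 P_2(x) = q(x) = -4 are polynomials, hence analytic at x = 0.
p(0) = 1,  q(0) = -4.
Indicial equation: r(r-1) + p(0) r + q(0) = 0, i.e. r^2 + (p(0) - 1) r + q(0) = 0, i.e. r^2 - 4 = 0.
Discriminant: (0)^2 - 4(-4) = 16, so r = (0 ± 4)/2.
Solving: r_1 = 2, r_2 = -2.

indicial: r^2 - 4 = 0; roots r_1 = 2, r_2 = -2


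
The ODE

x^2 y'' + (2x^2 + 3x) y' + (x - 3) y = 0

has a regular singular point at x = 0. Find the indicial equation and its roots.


Divide by x^2 to reach normal form y'' + P_1(x) y' + P_2(x) y = 0 with P_1(x) = 2 + 3/x and P_2(x) = 1/x - 3/x^2.
x = 0 is a singular point because the y'-coefficient 2 + 3/x has a pole at x = 0 and the y-coefficient 1/x - 3/x^2 has a pole at x = 0.
It is a regular singular point because x P_1(x) = p(x) = 2x + 3 and x^2 P_2(x) = q(x) = x - 3 are polynomials, hence analytic at x = 0.
p(0) = 3,  q(0) = -3.
Indicial equation: r(r-1) + p(0) r + q(0) = 0, i.e. r^2 + (p(0) - 1) r + q(0) = 0, i.e. r^2 + 2 r - 3 = 0.
Discriminant: (2)^2 - 4(-3) = 16, so r = (-2 ± 4)/2.
Solving: r_1 = 1, r_2 = -3.

indicial: r^2 + 2 r - 3 = 0; roots r_1 = 1, r_2 = -3


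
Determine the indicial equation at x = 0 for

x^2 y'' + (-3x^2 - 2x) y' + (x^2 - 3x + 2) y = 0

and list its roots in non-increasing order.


Divide by x^2 to reach normal form y'' + P_1(x) y' + P_2(x) y = 0 with P_1(x) = -3 - 2/x and P_2(x) = 1 - 3/x + 2/x^2.
x = 0 is a singular point because the y'-coefficient -3 - 2/x has a pole at x = 0 and the y-coefficient 1 - 3/x + 2/x^2 has a pole at x = 0.
It is a regular singular point because x P_1(x) = p(x) = -3x - 2 and x^2 P_2(x) = q(x) = x^2 - 3x + 2 are polynomials, hence analytic at x = 0.
p(0) = -2,  q(0) = 2.
Indicial equation: r(r-1) + p(0) r + q(0) = 0, i.e. r^2 + (p(0) - 1) r + q(0) = 0, i.e. r^2 - 3 r + 2 = 0.
Discriminant: (-3)^2 - 4(2) = 1, so r = (3 ± 1)/2.
Solving: r_1 = 2, r_2 = 1.

indicial: r^2 - 3 r + 2 = 0; roots r_1 = 2, r_2 = 1


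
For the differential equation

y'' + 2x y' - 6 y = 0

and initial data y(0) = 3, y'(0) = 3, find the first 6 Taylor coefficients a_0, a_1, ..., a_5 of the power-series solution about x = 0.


Ansatz: y(x) = sum_{n>=0} a_n x^n, so y'(x) = sum_{n>=1} n a_n x^(n-1) and y''(x) = sum_{n>=2} n(n-1) a_n x^(n-2).
Substitute into P(x) y'' + Q(x) y' + R(x) y = 0 with P(x) = 1, Q(x) = 2x, R(x) = -6, and match powers of x.
Initial conditions: a_0 = 3, a_1 = 3.
Setting the coefficient of each power of x to zero and solving order by order (substituting the coefficients already found):
  x^0: 2 a_2 - 6 a_0 = 0  ->  2 a_2 = 6 a_0 = 18  ->  a_2 = 9
  x^1: 6 a_3 - 4 a_1 = 0  ->  6 a_3 = 4 a_1 = 12  ->  a_3 = 2
  x^2: 12 a_4 - 2 a_2 = 0  ->  12 a_4 = 2 a_2 = 18  ->  a_4 = 3/2
  x^3: 20 a_5 = 0  ->  a_5 = 0
Truncated series: y(x) = 3 + 3 x + 9 x^2 + 2 x^3 + (3/2) x^4 + O(x^6).

a_0 = 3; a_1 = 3; a_2 = 9; a_3 = 2; a_4 = 3/2; a_5 = 0


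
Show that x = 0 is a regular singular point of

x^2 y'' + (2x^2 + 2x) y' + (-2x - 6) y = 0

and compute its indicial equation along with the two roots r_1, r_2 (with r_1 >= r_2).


Divide by x^2 to reach normal form y'' + P_1(x) y' + P_2(x) y = 0 with P_1(x) = 2 + 2/x and P_2(x) = -2/x - 6/x^2.
x = 0 is a singular point because the y'-coefficient 2 + 2/x has a pole at x = 0 and the y-coefficient -2/x - 6/x^2 has a pole at x = 0.
It is a regular singular point because x P_1(x) = p(x) = 2x + 2 and x^2 P_2(x) = q(x) = -2x - 6 are polynomials, hence analytic at x = 0.
p(0) = 2,  q(0) = -6.
Indicial equation: r(r-1) + p(0) r + q(0) = 0, i.e. r^2 + (p(0) - 1) r + q(0) = 0, i.e. r^2 + 1 r - 6 = 0.
Discriminant: (1)^2 - 4(-6) = 25, so r = (-1 ± 5)/2.
Solving: r_1 = 2, r_2 = -3.

indicial: r^2 + 1 r - 6 = 0; roots r_1 = 2, r_2 = -3


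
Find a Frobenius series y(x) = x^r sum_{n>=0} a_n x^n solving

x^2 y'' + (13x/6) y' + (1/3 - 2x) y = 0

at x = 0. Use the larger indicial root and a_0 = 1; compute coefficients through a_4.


Write in Frobenius form y'' + (p(x)/x) y' + (q(x)/x^2) y = 0:
  p(x) = 13/6,  q(x) = 1/3 - 2x.
Indicial equation: r(r-1) + (13/6) r + (1/3) = 0 -> roots r_1 = -1/2, r_2 = -2/3.
Take r = r_1 = -1/2. Let y(x) = x^r sum_{n>=0} a_n x^n with a_0 = 1.
Substitute y = x^r sum a_n x^n and match x^{r+n}. The recurrence is
  D(n) a_n - 2 a_{n-1} = 0,  where D(n) = (r+n)(r+n-1) + (13/6)(r+n) + (1/3).
  a_n = 2 / D(n) * a_{n-1}.
Since the indicial polynomial factors as (r - r_1)(r - r_2), D(n) = (r_1 + n - r_1)(r_1 + n - r_2) = n(n + 1/6).
Evaluating step by step (a_0 = 1):
  n = 1: D(1) = 1(1 + 1/6) = 7/6; numerator = 2(1) = 2; a_1 = (2)/(7/6) = 12/7
  n = 2: D(2) = 2(2 + 1/6) = 13/3; numerator = 2(12/7) = 24/7; a_2 = (24/7)/(13/3) = 72/91
  n = 3: D(3) = 3(3 + 1/6) = 19/2; numerator = 2(72/91) = 144/91; a_3 = (144/91)/(19/2) = 288/1729
  n = 4: D(4) = 4(4 + 1/6) = 50/3; numerator = 2(288/1729) = 576/1729; a_4 = (576/1729)/(50/3) = 864/43225

r = -1/2; a_0 = 1; a_1 = 12/7; a_2 = 72/91; a_3 = 288/1729; a_4 = 864/43225


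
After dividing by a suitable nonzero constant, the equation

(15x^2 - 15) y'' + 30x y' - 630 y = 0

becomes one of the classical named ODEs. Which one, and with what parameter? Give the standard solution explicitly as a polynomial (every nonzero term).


All three coefficients share the factor -15; dividing through by -15 gives  (1 - x^2) y'' - 2x y' + 42 y = 0.
This matches the Legendre equation (1 - x^2) y'' - 2x y' + n(n+1) y = 0 (note the -2x y' term) with n(n+1) = 42, so n = 6; the polynomial solution is P_6(x).
With y = sum_k a_k x^k, matching x^k gives (k+2)(k+1) a_{k+2} = [k(k+1) - n(n+1)] a_k = (k - 6)(k + 7) a_k. The right side vanishes at k = 6, so the series with the parity of 6 terminates at degree 6.
Standard normalization (P_n(1) = 1): leading coefficient (2n)!/(2^n (n!)^2) = 479001600/(64*518400) = 231/16, so a_6 = 231/16. Work downward with a_k = (k+1)(k+2) a_{k+2} / ((k - 6)(k + 7)):
  a_4 = (5)(6)(231/16) / ((4 - 6)(4 + 7)) = (3465/8)/(-22) = -315/16
  a_2 = (3)(4)(-315/16) / ((2 - 6)(2 + 7)) = (-945/4)/(-36) = 105/16
  a_0 = (1)(2)(105/16) / ((0 - 6)(0 + 7)) = (105/8)/(-42) = -5/16
Hence P_6(x) = 231 x^6/16 - 315 x^4/16 + 105 x^2/16 - 5/16.

P_6(x); series = 231 x^6/16 - 315 x^4/16 + 105 x^2/16 - 5/16


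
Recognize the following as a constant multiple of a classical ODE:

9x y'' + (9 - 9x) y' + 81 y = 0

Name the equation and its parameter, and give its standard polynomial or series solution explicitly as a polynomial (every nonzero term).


All three coefficients share the factor 9; dividing through by 9 gives  x y'' + (1 - x) y' + 9 y = 0.
This matches the Laguerre equation x y'' + (1 - x) y' + n y = 0 with n = 9; the polynomial solution is L_9(x).
With y = sum_k a_k x^k, matching x^k gives (k+1)k a_{k+1} + (k+1) a_{k+1} - k a_k + n a_k = 0, i.e. (k+1)^2 a_{k+1} = (k - n) a_k = (k - 9) a_k. The right side vanishes at k = 9, so the series terminates at degree 9.
Standard normalization L_n(0) = 1 gives a_0 = 1. Work upward with a_{k+1} = (k - 9) a_k / (k+1)^2:
  a_1 = (0 - 9)(1) / 1^2 = -9/1 = -9
  a_2 = (1 - 9)(-9) / 2^2 = 72/4 = 18
  a_3 = (2 - 9)(18) / 3^2 = -126/9 = -14
  a_4 = (3 - 9)(-14) / 4^2 = 84/16 = 21/4
  a_5 = (4 - 9)(21/4) / 5^2 = (-105/4)/25 = -21/20
  a_6 = (5 - 9)(-21/20) / 6^2 = (21/5)/36 = 7/60
  a_7 = (6 - 9)(7/60) / 7^2 = (-7/20)/49 = -1/140
  a_8 = (7 - 9)(-1/140) / 8^2 = (1/70)/64 = 1/4480
  a_9 = (8 - 9)(1/4480) / 9^2 = (-1/4480)/81 = -1/362880
Hence L_9(x) = -x^9/362880 + x^8/4480 - x^7/140 + 7 x^6/60 - 21 x^5/20 + 21 x^4/4 - 14 x^3 + 18 x^2 - 9 x + 1.

L_9(x); series = -x^9/362880 + x^8/4480 - x^7/140 + 7 x^6/60 - 21 x^5/20 + 21 x^4/4 - 14 x^3 + 18 x^2 - 9 x + 1


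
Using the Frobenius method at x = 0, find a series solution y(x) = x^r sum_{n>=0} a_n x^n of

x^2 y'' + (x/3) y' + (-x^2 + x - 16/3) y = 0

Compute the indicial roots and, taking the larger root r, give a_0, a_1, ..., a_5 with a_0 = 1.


Write in Frobenius form y'' + (p(x)/x) y' + (q(x)/x^2) y = 0:
  p(x) = 1/3,  q(x) = -x^2 + x - 16/3.
Indicial equation: r(r-1) + (1/3) r + (-16/3) = 0 -> roots r_1 = 8/3, r_2 = -2.
Take r = r_1 = 8/3. Let y(x) = x^r sum_{n>=0} a_n x^n with a_0 = 1.
Substitute y = x^r sum a_n x^n and match x^{r+n}. The recurrence is
  D(n) a_n + 1 a_{n-1} - 1 a_{n-2} = 0,  where D(n) = (r+n)(r+n-1) + (1/3)(r+n) + (-16/3).
  a_n = [-1 a_{n-1} + 1 a_{n-2}] / D(n).
Since the indicial polynomial factors as (r - r_1)(r - r_2), D(n) = (r_1 + n - r_1)(r_1 + n - r_2) = n(n + 14/3).
Evaluating step by step (a_0 = 1):
  n = 1: D(1) = 1(1 + 14/3) = 17/3; numerator = -1(1) = -1; a_1 = (-1)/(17/3) = -3/17
  n = 2: D(2) = 2(2 + 14/3) = 40/3; numerator = -1(-3/17) + 1(1) = 20/17; a_2 = (20/17)/(40/3) = 3/34
  n = 3: D(3) = 3(3 + 14/3) = 23; numerator = -1(3/34) + 1(-3/17) = -9/34; a_3 = (-9/34)/(23) = -9/782
  n = 4: D(4) = 4(4 + 14/3) = 104/3; numerator = -1(-9/782) + 1(3/34) = 39/391; a_4 = (39/391)/(104/3) = 9/3128
  n = 5: D(5) = 5(5 + 14/3) = 145/3; numerator = -1(9/3128) + 1(-9/782) = -45/3128; a_5 = (-45/3128)/(145/3) = -27/90712

r = 8/3; a_0 = 1; a_1 = -3/17; a_2 = 3/34; a_3 = -9/782; a_4 = 9/3128; a_5 = -27/90712


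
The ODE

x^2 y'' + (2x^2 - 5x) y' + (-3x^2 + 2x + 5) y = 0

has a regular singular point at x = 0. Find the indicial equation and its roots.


Divide by x^2 to reach normal form y'' + P_1(x) y' + P_2(x) y = 0 with P_1(x) = 2 - 5/x and P_2(x) = -3 + 2/x + 5/x^2.
x = 0 is a singular point because the y'-coefficient 2 - 5/x has a pole at x = 0 and the y-coefficient -3 + 2/x + 5/x^2 has a pole at x = 0.
It is a regular singular point because x P_1(x) = p(x) = 2x - 5 and x^2 P_2(x) = q(x) = -3x^2 + 2x + 5 are polynomials, hence analytic at x = 0.
p(0) = -5,  q(0) = 5.
Indicial equation: r(r-1) + p(0) r + q(0) = 0, i.e. r^2 + (p(0) - 1) r + q(0) = 0, i.e. r^2 - 6 r + 5 = 0.
Discriminant: (-6)^2 - 4(5) = 16, so r = (6 ± 4)/2.
Solving: r_1 = 5, r_2 = 1.

indicial: r^2 - 6 r + 5 = 0; roots r_1 = 5, r_2 = 1


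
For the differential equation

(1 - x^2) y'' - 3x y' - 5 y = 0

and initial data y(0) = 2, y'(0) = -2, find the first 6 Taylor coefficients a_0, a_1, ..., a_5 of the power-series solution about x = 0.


Ansatz: y(x) = sum_{n>=0} a_n x^n, so y'(x) = sum_{n>=1} n a_n x^(n-1) and y''(x) = sum_{n>=2} n(n-1) a_n x^(n-2).
Substitute into P(x) y'' + Q(x) y' + R(x) y = 0 with P(x) = 1 - x^2, Q(x) = -3x, R(x) = -5, and match powers of x.
Initial conditions: a_0 = 2, a_1 = -2.
Setting the coefficient of each power of x to zero and solving order by order (substituting the coefficients already found):
  x^0: 2 a_2 - 5 a_0 = 0  ->  2 a_2 = 5 a_0 = 10  ->  a_2 = 5
  x^1: 6 a_3 - 8 a_1 = 0  ->  6 a_3 = 8 a_1 = -16  ->  a_3 = -8/3
  x^2: 12 a_4 - 13 a_2 = 0  ->  12 a_4 = 13 a_2 = 65  ->  a_4 = 65/12
  x^3: 20 a_5 - 20 a_3 = 0  ->  20 a_5 = 20 a_3 = -160/3  ->  a_5 = -8/3
Truncated series: y(x) = 2 - 2 x + 5 x^2 - (8/3) x^3 + (65/12) x^4 - (8/3) x^5 + O(x^6).

a_0 = 2; a_1 = -2; a_2 = 5; a_3 = -8/3; a_4 = 65/12; a_5 = -8/3


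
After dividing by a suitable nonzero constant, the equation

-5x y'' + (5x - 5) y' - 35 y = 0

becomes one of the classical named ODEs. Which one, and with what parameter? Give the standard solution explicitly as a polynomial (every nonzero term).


All three coefficients share the factor -5; dividing through by -5 gives  x y'' + (1 - x) y' + 7 y = 0.
This matches the Laguerre equation x y'' + (1 - x) y' + n y = 0 with n = 7; the polynomial solution is L_7(x).
With y = sum_k a_k x^k, matching x^k gives (k+1)k a_{k+1} + (k+1) a_{k+1} - k a_k + n a_k = 0, i.e. (k+1)^2 a_{k+1} = (k - n) a_k = (k - 7) a_k. The right side vanishes at k = 7, so the series terminates at degree 7.
Standard normalization L_n(0) = 1 gives a_0 = 1. Work upward with a_{k+1} = (k - 7) a_k / (k+1)^2:
  a_1 = (0 - 7)(1) / 1^2 = -7/1 = -7
  a_2 = (1 - 7)(-7) / 2^2 = 42/4 = 21/2
  a_3 = (2 - 7)(21/2) / 3^2 = (-105/2)/9 = -35/6
  a_4 = (3 - 7)(-35/6) / 4^2 = (70/3)/16 = 35/24
  a_5 = (4 - 7)(35/24) / 5^2 = (-35/8)/25 = -7/40
  a_6 = (5 - 7)(-7/40) / 6^2 = (7/20)/36 = 7/720
  a_7 = (6 - 7)(7/720) / 7^2 = (-7/720)/49 = -1/5040
Hence L_7(x) = -x^7/5040 + 7 x^6/720 - 7 x^5/40 + 35 x^4/24 - 35 x^3/6 + 21 x^2/2 - 7 x + 1.

L_7(x); series = -x^7/5040 + 7 x^6/720 - 7 x^5/40 + 35 x^4/24 - 35 x^3/6 + 21 x^2/2 - 7 x + 1


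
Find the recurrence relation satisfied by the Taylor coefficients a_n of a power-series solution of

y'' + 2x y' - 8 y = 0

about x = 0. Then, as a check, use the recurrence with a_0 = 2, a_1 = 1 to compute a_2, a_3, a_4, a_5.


Substitute y = sum_n a_n x^n.
y''(x) has coefficient (n+2)(n+1) a_{n+2} at x^n;
2 x y'(x) has coefficient 2 n a_n at x^n (shift);
-8 y(x) has coefficient -8 a_n at x^n.
Matching x^n: (n+2)(n+1) a_{n+2} + (2n - 8) a_n = 0.
Thus a_{n+2} = (-2n + 8) / ((n+1)(n+2)) * a_n.

Check with a_0 = 2, a_1 = 1 (apply the recurrence for n = 0, 1, 2, 3): a_0 = 2, a_1 = 1, a_2 = 8, a_3 = 1, a_4 = 8/3, a_5 = 1/10.

a_(n+2) = (-2n + 8) / ((n+1)(n+2)) * a_n; check: a_0 = 2, a_1 = 1, a_2 = 8, a_3 = 1, a_4 = 8/3, a_5 = 1/10


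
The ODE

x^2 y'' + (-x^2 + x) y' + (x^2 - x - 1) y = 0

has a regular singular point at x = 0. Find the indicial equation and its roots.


Divide by x^2 to reach normal form y'' + P_1(x) y' + P_2(x) y = 0 with P_1(x) = -1 + 1/x and P_2(x) = 1 - 1/x - 1/x^2.
x = 0 is a singular point because the y'-coefficient -1 + 1/x has a pole at x = 0 and the y-coefficient 1 - 1/x - 1/x^2 has a pole at x = 0.
It is a regular singular point because x P_1(x) = p(x) = 1 - x and x^2 P_2(x) = q(x) = x^2 - x - 1 are polynomials, hence analytic at x = 0.
p(0) = 1,  q(0) = -1.
Indicial equation: r(r-1) + p(0) r + q(0) = 0, i.e. r^2 + (p(0) - 1) r + q(0) = 0, i.e. r^2 - 1 = 0.
Discriminant: (0)^2 - 4(-1) = 4, so r = (0 ± 2)/2.
Solving: r_1 = 1, r_2 = -1.

indicial: r^2 - 1 = 0; roots r_1 = 1, r_2 = -1


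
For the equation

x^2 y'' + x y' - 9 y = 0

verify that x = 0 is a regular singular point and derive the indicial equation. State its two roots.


Divide by x^2 to reach normal form y'' + P_1(x) y' + P_2(x) y = 0 with P_1(x) = 1/x and P_2(x) = -9/x^2.
x = 0 is a singular point because the y'-coefficient 1/x has a pole at x = 0 and the y-coefficient -9/x^2 has a pole at x = 0.
It is a regular singular point because x P_1(x) = p(x) = 1 and x^2 P_2(x) = q(x) = -9 are polynomials, hence analytic at x = 0.
p(0) = 1,  q(0) = -9.
Indicial equation: r(r-1) + p(0) r + q(0) = 0, i.e. r^2 + (p(0) - 1) r + q(0) = 0, i.e. r^2 - 9 = 0.
Discriminant: (0)^2 - 4(-9) = 36, so r = (0 ± 6)/2.
Solving: r_1 = 3, r_2 = -3.

indicial: r^2 - 9 = 0; roots r_1 = 3, r_2 = -3


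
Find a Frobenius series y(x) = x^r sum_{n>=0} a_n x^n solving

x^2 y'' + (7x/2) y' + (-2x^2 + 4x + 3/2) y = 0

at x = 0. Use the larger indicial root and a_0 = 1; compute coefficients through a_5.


Write in Frobenius form y'' + (p(x)/x) y' + (q(x)/x^2) y = 0:
  p(x) = 7/2,  q(x) = -2x^2 + 4x + 3/2.
Indicial equation: r(r-1) + (7/2) r + (3/2) = 0 -> roots r_1 = -1, r_2 = -3/2.
Take r = r_1 = -1. Let y(x) = x^r sum_{n>=0} a_n x^n with a_0 = 1.
Substitute y = x^r sum a_n x^n and match x^{r+n}. The recurrence is
  D(n) a_n + 4 a_{n-1} - 2 a_{n-2} = 0,  where D(n) = (r+n)(r+n-1) + (7/2)(r+n) + (3/2).
  a_n = [-4 a_{n-1} + 2 a_{n-2}] / D(n).
Since the indicial polynomial factors as (r - r_1)(r - r_2), D(n) = (r_1 + n - r_1)(r_1 + n - r_2) = n(n + 1/2).
Evaluating step by step (a_0 = 1):
  n = 1: D(1) = 1(1 + 1/2) = 3/2; numerator = -4(1) = -4; a_1 = (-4)/(3/2) = -8/3
  n = 2: D(2) = 2(2 + 1/2) = 5; numerator = -4(-8/3) + 2(1) = 38/3; a_2 = (38/3)/(5) = 38/15
  n = 3: D(3) = 3(3 + 1/2) = 21/2; numerator = -4(38/15) + 2(-8/3) = -232/15; a_3 = (-232/15)/(21/2) = -464/315
  n = 4: D(4) = 4(4 + 1/2) = 18; numerator = -4(-464/315) + 2(38/15) = 3452/315; a_4 = (3452/315)/(18) = 1726/2835
  n = 5: D(5) = 5(5 + 1/2) = 55/2; numerator = -4(1726/2835) + 2(-464/315) = -15256/2835; a_5 = (-15256/2835)/(55/2) = -30512/155925

r = -1; a_0 = 1; a_1 = -8/3; a_2 = 38/15; a_3 = -464/315; a_4 = 1726/2835; a_5 = -30512/155925


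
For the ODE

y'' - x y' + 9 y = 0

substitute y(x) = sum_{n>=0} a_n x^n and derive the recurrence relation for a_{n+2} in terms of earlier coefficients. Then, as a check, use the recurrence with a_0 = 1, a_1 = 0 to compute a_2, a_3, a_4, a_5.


Substitute y = sum_n a_n x^n.
y''(x) has coefficient (n+2)(n+1) a_{n+2} at x^n;
-x y'(x) has coefficient -n a_n at x^n (shift);
9 y(x) has coefficient 9 a_n at x^n.
Matching x^n: (n+2)(n+1) a_{n+2} + (-n + 9) a_n = 0.
Thus a_{n+2} = (n - 9) / ((n+1)(n+2)) * a_n.

Check with a_0 = 1, a_1 = 0 (apply the recurrence for n = 0, 1, 2, 3): a_0 = 1, a_1 = 0, a_2 = -9/2, a_3 = 0, a_4 = 21/8, a_5 = 0.

a_(n+2) = (n - 9) / ((n+1)(n+2)) * a_n; check: a_0 = 1, a_1 = 0, a_2 = -9/2, a_3 = 0, a_4 = 21/8, a_5 = 0


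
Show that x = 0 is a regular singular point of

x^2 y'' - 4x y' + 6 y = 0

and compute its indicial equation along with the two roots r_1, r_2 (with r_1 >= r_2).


Divide by x^2 to reach normal form y'' + P_1(x) y' + P_2(x) y = 0 with P_1(x) = -4/x and P_2(x) = 6/x^2.
x = 0 is a singular point because the y'-coefficient -4/x has a pole at x = 0 and the y-coefficient 6/x^2 has a pole at x = 0.
It is a regular singular point because x P_1(x) = p(x) = -4 and x^2 P_2(x) = q(x) = 6 are polynomials, hence analytic at x = 0.
p(0) = -4,  q(0) = 6.
Indicial equation: r(r-1) + p(0) r + q(0) = 0, i.e. r^2 + (p(0) - 1) r + q(0) = 0, i.e. r^2 - 5 r + 6 = 0.
Discriminant: (-5)^2 - 4(6) = 1, so r = (5 ± 1)/2.
Solving: r_1 = 3, r_2 = 2.

indicial: r^2 - 5 r + 6 = 0; roots r_1 = 3, r_2 = 2


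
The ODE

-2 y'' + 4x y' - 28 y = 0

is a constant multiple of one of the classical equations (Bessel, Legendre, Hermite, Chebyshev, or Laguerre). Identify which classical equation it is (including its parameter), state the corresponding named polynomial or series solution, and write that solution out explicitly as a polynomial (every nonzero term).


All three coefficients share the factor -2; dividing through by -2 gives  y'' - 2x y' + 14 y = 0.
This matches the Hermite equation y'' - 2x y' + 2n y = 0 with 2n = 14, so n = 7; the polynomial solution is H_7(x).
With y = sum_k a_k x^k, matching x^k gives (k+2)(k+1) a_{k+2} = 2(k - n) a_k = 2(k - 7) a_k. The right side vanishes at k = 7, so the series with the parity of 7 terminates at degree 7.
Standard normalization: leading coefficient of H_n is 2^n, so a_7 = 2^7 = 128. Work downward with a_k = (k+1)(k+2) a_{k+2} / (2(k - n)):
  a_5 = (6)(7)(128) / (2(5 - 7)) = 5376/(-4) = -1344
  a_3 = (4)(5)(-1344) / (2(3 - 7)) = -26880/(-8) = 3360
  a_1 = (2)(3)(3360) / (2(1 - 7)) = 20160/(-12) = -1680
Hence H_7(x) = 128 x^7 - 1344 x^5 + 3360 x^3 - 1680 x.

H_7(x); series = 128 x^7 - 1344 x^5 + 3360 x^3 - 1680 x


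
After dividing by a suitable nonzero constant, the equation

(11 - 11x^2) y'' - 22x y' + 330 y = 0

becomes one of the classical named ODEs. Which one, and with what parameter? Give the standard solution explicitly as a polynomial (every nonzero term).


All three coefficients share the factor 11; dividing through by 11 gives  (1 - x^2) y'' - 2x y' + 30 y = 0.
This matches the Legendre equation (1 - x^2) y'' - 2x y' + n(n+1) y = 0 (note the -2x y' term) with n(n+1) = 30, so n = 5; the polynomial solution is P_5(x).
With y = sum_k a_k x^k, matching x^k gives (k+2)(k+1) a_{k+2} = [k(k+1) - n(n+1)] a_k = (k - 5)(k + 6) a_k. The right side vanishes at k = 5, so the series with the parity of 5 terminates at degree 5.
Standard normalization (P_n(1) = 1): leading coefficient (2n)!/(2^n (n!)^2) = 3628800/(32*14400) = 63/8, so a_5 = 63/8. Work downward with a_k = (k+1)(k+2) a_{k+2} / ((k - 5)(k + 6)):
  a_3 = (4)(5)(63/8) / ((3 - 5)(3 + 6)) = (315/2)/(-18) = -35/4
  a_1 = (2)(3)(-35/4) / ((1 - 5)(1 + 6)) = (-105/2)/(-28) = 15/8
Hence P_5(x) = 63 x^5/8 - 35 x^3/4 + 15 x/8.

P_5(x); series = 63 x^5/8 - 35 x^3/4 + 15 x/8


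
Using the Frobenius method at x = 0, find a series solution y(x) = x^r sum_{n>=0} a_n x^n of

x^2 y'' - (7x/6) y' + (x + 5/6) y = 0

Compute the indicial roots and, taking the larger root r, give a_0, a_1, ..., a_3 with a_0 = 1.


Write in Frobenius form y'' + (p(x)/x) y' + (q(x)/x^2) y = 0:
  p(x) = -7/6,  q(x) = x + 5/6.
Indicial equation: r(r-1) + (-7/6) r + (5/6) = 0 -> roots r_1 = 5/3, r_2 = 1/2.
Take r = r_1 = 5/3. Let y(x) = x^r sum_{n>=0} a_n x^n with a_0 = 1.
Substitute y = x^r sum a_n x^n and match x^{r+n}. The recurrence is
  D(n) a_n + 1 a_{n-1} = 0,  where D(n) = (r+n)(r+n-1) + (-7/6)(r+n) + (5/6).
  a_n = -1 / D(n) * a_{n-1}.
Since the indicial polynomial factors as (r - r_1)(r - r_2), D(n) = (r_1 + n - r_1)(r_1 + n - r_2) = n(n + 7/6).
Evaluating step by step (a_0 = 1):
  n = 1: D(1) = 1(1 + 7/6) = 13/6; numerator = -1(1) = -1; a_1 = (-1)/(13/6) = -6/13
  n = 2: D(2) = 2(2 + 7/6) = 19/3; numerator = -1(-6/13) = 6/13; a_2 = (6/13)/(19/3) = 18/247
  n = 3: D(3) = 3(3 + 7/6) = 25/2; numerator = -1(18/247) = -18/247; a_3 = (-18/247)/(25/2) = -36/6175

r = 5/3; a_0 = 1; a_1 = -6/13; a_2 = 18/247; a_3 = -36/6175


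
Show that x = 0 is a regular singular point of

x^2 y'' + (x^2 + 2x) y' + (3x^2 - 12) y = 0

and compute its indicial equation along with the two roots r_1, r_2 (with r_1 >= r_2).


Divide by x^2 to reach normal form y'' + P_1(x) y' + P_2(x) y = 0 with P_1(x) = 1 + 2/x and P_2(x) = 3 - 12/x^2.
x = 0 is a singular point because the y'-coefficient 1 + 2/x has a pole at x = 0 and the y-coefficient 3 - 12/x^2 has a pole at x = 0.
It is a regular singular point because x P_1(x) = p(x) = x + 2 and x^2 P_2(x) = q(x) = 3x^2 - 12 are polynomials, hence analytic at x = 0.
p(0) = 2,  q(0) = -12.
Indicial equation: r(r-1) + p(0) r + q(0) = 0, i.e. r^2 + (p(0) - 1) r + q(0) = 0, i.e. r^2 + 1 r - 12 = 0.
Discriminant: (1)^2 - 4(-12) = 49, so r = (-1 ± 7)/2.
Solving: r_1 = 3, r_2 = -4.

indicial: r^2 + 1 r - 12 = 0; roots r_1 = 3, r_2 = -4


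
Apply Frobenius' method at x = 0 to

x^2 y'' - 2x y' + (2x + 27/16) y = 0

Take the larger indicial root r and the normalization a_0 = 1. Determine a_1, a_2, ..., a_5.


Write in Frobenius form y'' + (p(x)/x) y' + (q(x)/x^2) y = 0:
  p(x) = -2,  q(x) = 2x + 27/16.
Indicial equation: r(r-1) + (-2) r + (27/16) = 0 -> roots r_1 = 9/4, r_2 = 3/4.
Take r = r_1 = 9/4. Let y(x) = x^r sum_{n>=0} a_n x^n with a_0 = 1.
Substitute y = x^r sum a_n x^n and match x^{r+n}. The recurrence is
  D(n) a_n + 2 a_{n-1} = 0,  where D(n) = (r+n)(r+n-1) + (-2)(r+n) + (27/16).
  a_n = -2 / D(n) * a_{n-1}.
Since the indicial polynomial factors as (r - r_1)(r - r_2), D(n) = (r_1 + n - r_1)(r_1 + n - r_2) = n(n + 3/2).
Evaluating step by step (a_0 = 1):
  n = 1: D(1) = 1(1 + 3/2) = 5/2; numerator = -2(1) = -2; a_1 = (-2)/(5/2) = -4/5
  n = 2: D(2) = 2(2 + 3/2) = 7; numerator = -2(-4/5) = 8/5; a_2 = (8/5)/(7) = 8/35
  n = 3: D(3) = 3(3 + 3/2) = 27/2; numerator = -2(8/35) = -16/35; a_3 = (-16/35)/(27/2) = -32/945
  n = 4: D(4) = 4(4 + 3/2) = 22; numerator = -2(-32/945) = 64/945; a_4 = (64/945)/(22) = 32/10395
  n = 5: D(5) = 5(5 + 3/2) = 65/2; numerator = -2(32/10395) = -64/10395; a_5 = (-64/10395)/(65/2) = -128/675675

r = 9/4; a_0 = 1; a_1 = -4/5; a_2 = 8/35; a_3 = -32/945; a_4 = 32/10395; a_5 = -128/675675


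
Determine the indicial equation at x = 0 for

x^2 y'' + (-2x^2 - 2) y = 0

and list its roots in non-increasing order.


Divide by x^2 to reach normal form y'' + P_1(x) y' + P_2(x) y = 0 with P_1(x) = 0 and P_2(x) = -2 - 2/x^2.
x = 0 is a singular point because the y-coefficient -2 - 2/x^2 has a pole at x = 0.
It is a regular singular point because x P_1(x) = p(x) = 0 and x^2 P_2(x) = q(x) = -2x^2 - 2 are polynomials, hence analytic at x = 0.
p(0) = 0,  q(0) = -2.
Indicial equation: r(r-1) + p(0) r + q(0) = 0, i.e. r^2 + (p(0) - 1) r + q(0) = 0, i.e. r^2 - 1 r - 2 = 0.
Discriminant: (-1)^2 - 4(-2) = 9, so r = (1 ± 3)/2.
Solving: r_1 = 2, r_2 = -1.

indicial: r^2 - 1 r - 2 = 0; roots r_1 = 2, r_2 = -1


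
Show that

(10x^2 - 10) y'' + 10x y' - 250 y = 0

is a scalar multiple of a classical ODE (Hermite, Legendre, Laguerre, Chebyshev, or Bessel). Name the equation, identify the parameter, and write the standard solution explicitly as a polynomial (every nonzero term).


All three coefficients share the factor -10; dividing through by -10 gives  (1 - x^2) y'' - x y' + 25 y = 0.
This matches the Chebyshev equation (1 - x^2) y'' - x y' + n^2 y = 0 (note the -x y' term, not -2x y') with n^2 = 25, so n = 5; the polynomial solution is T_5(x).
With y = sum_k a_k x^k, matching x^k gives (k+2)(k+1) a_{k+2} = (k^2 - n^2) a_k = (k - 5)(k + 5) a_k. The right side vanishes at k = 5, so the series with the parity of 5 terminates at degree 5.
Standard normalization: leading coefficient of T_n is 2^(n-1), so a_5 = 2^4 = 16. Work downward with a_k = (k+1)(k+2) a_{k+2} / ((k - 5)(k + 5)):
  a_3 = (4)(5)(16) / ((3 - 5)(3 + 5)) = 320/(-16) = -20
  a_1 = (2)(3)(-20) / ((1 - 5)(1 + 5)) = -120/(-24) = 5
Hence T_5(x) = 16 x^5 - 20 x^3 + 5 x.

T_5(x); series = 16 x^5 - 20 x^3 + 5 x


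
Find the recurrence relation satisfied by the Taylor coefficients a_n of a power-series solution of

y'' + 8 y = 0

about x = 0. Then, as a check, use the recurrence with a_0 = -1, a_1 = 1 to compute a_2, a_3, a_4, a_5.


Substitute y = sum_n a_n x^n into y'' + (const) y = 0.
y''(x) = sum_{n>=0} (n+2)(n+1) a_{n+2} x^n.
The ODE becomes sum_n [(n+2)(n+1) a_{n+2} + 8 a_n] x^n = 0.
Setting each coefficient to zero gives the recurrence:
  (n+2)(n+1) a_{n+2} + 8 a_n = 0,
  a_{n+2} = -8 / ((n+1)(n+2)) a_n.

Check with a_0 = -1, a_1 = 1 (apply the recurrence for n = 0, 1, 2, 3): a_0 = -1, a_1 = 1, a_2 = 4, a_3 = -4/3, a_4 = -8/3, a_5 = 8/15.

a_{n+2} = -8/((n+1)(n+2)) * a_n; check: a_0 = -1, a_1 = 1, a_2 = 4, a_3 = -4/3, a_4 = -8/3, a_5 = 8/15


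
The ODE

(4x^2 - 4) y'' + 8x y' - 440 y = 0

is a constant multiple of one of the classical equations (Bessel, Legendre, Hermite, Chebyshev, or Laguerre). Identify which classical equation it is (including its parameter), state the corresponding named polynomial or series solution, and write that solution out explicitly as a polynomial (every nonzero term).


All three coefficients share the factor -4; dividing through by -4 gives  (1 - x^2) y'' - 2x y' + 110 y = 0.
This matches the Legendre equation (1 - x^2) y'' - 2x y' + n(n+1) y = 0 (note the -2x y' term) with n(n+1) = 110, so n = 10; the polynomial solution is P_10(x).
With y = sum_k a_k x^k, matching x^k gives (k+2)(k+1) a_{k+2} = [k(k+1) - n(n+1)] a_k = (k - 10)(k + 11) a_k. The right side vanishes at k = 10, so the series with the parity of 10 terminates at degree 10.
Standard normalization (P_n(1) = 1): leading coefficient (2n)!/(2^n (n!)^2) = 2432902008176640000/(1024*13168189440000) = 46189/256, so a_10 = 46189/256. Work downward with a_k = (k+1)(k+2) a_{k+2} / ((k - 10)(k + 11)):
  a_8 = (9)(10)(46189/256) / ((8 - 10)(8 + 11)) = (2078505/128)/(-38) = -109395/256
  a_6 = (7)(8)(-109395/256) / ((6 - 10)(6 + 11)) = (-765765/32)/(-68) = 45045/128
  a_4 = (5)(6)(45045/128) / ((4 - 10)(4 + 11)) = (675675/64)/(-90) = -15015/128
  a_2 = (3)(4)(-15015/128) / ((2 - 10)(2 + 11)) = (-45045/32)/(-104) = 3465/256
  a_0 = (1)(2)(3465/256) / ((0 - 10)(0 + 11)) = (3465/128)/(-110) = -63/256
Hence P_10(x) = 46189 x^10/256 - 109395 x^8/256 + 45045 x^6/128 - 15015 x^4/128 + 3465 x^2/256 - 63/256.

P_10(x); series = 46189 x^10/256 - 109395 x^8/256 + 45045 x^6/128 - 15015 x^4/128 + 3465 x^2/256 - 63/256


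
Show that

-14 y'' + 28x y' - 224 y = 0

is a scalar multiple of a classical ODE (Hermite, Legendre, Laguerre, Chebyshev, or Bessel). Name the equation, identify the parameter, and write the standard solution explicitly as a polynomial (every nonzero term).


All three coefficients share the factor -14; dividing through by -14 gives  y'' - 2x y' + 16 y = 0.
This matches the Hermite equation y'' - 2x y' + 2n y = 0 with 2n = 16, so n = 8; the polynomial solution is H_8(x).
With y = sum_k a_k x^k, matching x^k gives (k+2)(k+1) a_{k+2} = 2(k - n) a_k = 2(k - 8) a_k. The right side vanishes at k = 8, so the series with the parity of 8 terminates at degree 8.
Standard normalization: leading coefficient of H_n is 2^n, so a_8 = 2^8 = 256. Work downward with a_k = (k+1)(k+2) a_{k+2} / (2(k - n)):
  a_6 = (7)(8)(256) / (2(6 - 8)) = 14336/(-4) = -3584
  a_4 = (5)(6)(-3584) / (2(4 - 8)) = -107520/(-8) = 13440
  a_2 = (3)(4)(13440) / (2(2 - 8)) = 161280/(-12) = -13440
  a_0 = (1)(2)(-13440) / (2(0 - 8)) = -26880/(-16) = 1680
Hence H_8(x) = 256 x^8 - 3584 x^6 + 13440 x^4 - 13440 x^2 + 1680.

H_8(x); series = 256 x^8 - 3584 x^6 + 13440 x^4 - 13440 x^2 + 1680


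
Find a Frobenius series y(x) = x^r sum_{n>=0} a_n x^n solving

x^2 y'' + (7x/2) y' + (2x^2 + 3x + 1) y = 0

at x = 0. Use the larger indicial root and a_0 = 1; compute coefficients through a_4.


Write in Frobenius form y'' + (p(x)/x) y' + (q(x)/x^2) y = 0:
  p(x) = 7/2,  q(x) = 2x^2 + 3x + 1.
Indicial equation: r(r-1) + (7/2) r + (1) = 0 -> roots r_1 = -1/2, r_2 = -2.
Take r = r_1 = -1/2. Let y(x) = x^r sum_{n>=0} a_n x^n with a_0 = 1.
Substitute y = x^r sum a_n x^n and match x^{r+n}. The recurrence is
  D(n) a_n + 3 a_{n-1} + 2 a_{n-2} = 0,  where D(n) = (r+n)(r+n-1) + (7/2)(r+n) + (1).
  a_n = [-3 a_{n-1} - 2 a_{n-2}] / D(n).
Since the indicial polynomial factors as (r - r_1)(r - r_2), D(n) = (r_1 + n - r_1)(r_1 + n - r_2) = n(n + 3/2).
Evaluating step by step (a_0 = 1):
  n = 1: D(1) = 1(1 + 3/2) = 5/2; numerator = -3(1) = -3; a_1 = (-3)/(5/2) = -6/5
  n = 2: D(2) = 2(2 + 3/2) = 7; numerator = -3(-6/5) - 2(1) = 8/5; a_2 = (8/5)/(7) = 8/35
  n = 3: D(3) = 3(3 + 3/2) = 27/2; numerator = -3(8/35) - 2(-6/5) = 12/7; a_3 = (12/7)/(27/2) = 8/63
  n = 4: D(4) = 4(4 + 3/2) = 22; numerator = -3(8/63) - 2(8/35) = -88/105; a_4 = (-88/105)/(22) = -4/105

r = -1/2; a_0 = 1; a_1 = -6/5; a_2 = 8/35; a_3 = 8/63; a_4 = -4/105


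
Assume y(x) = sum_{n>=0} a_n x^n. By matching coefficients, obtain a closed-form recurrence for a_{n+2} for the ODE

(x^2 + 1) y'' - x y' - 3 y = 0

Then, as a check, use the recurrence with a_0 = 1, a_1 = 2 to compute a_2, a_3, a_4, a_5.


Substitute y = sum_n a_n x^n.
(1 + 1 x^2) y'' contributes (n+2)(n+1) a_{n+2} + n(n-1) a_n at x^n.
-x y'(x) contributes -n a_n at x^n.
-3 y(x) contributes -3 a_n at x^n.
Matching x^n: (n+2)(n+1) a_{n+2} + (n(n-1) - n - 3) a_n = 0.
Thus a_{n+2} = (-n(n-1) + n + 3) / ((n+1)(n+2)) * a_n.

Check with a_0 = 1, a_1 = 2 (apply the recurrence for n = 0, 1, 2, 3): a_0 = 1, a_1 = 2, a_2 = 3/2, a_3 = 4/3, a_4 = 3/8, a_5 = 0.

a_(n+2) = (-n(n-1) + n + 3) / ((n+1)(n+2)) * a_n; check: a_0 = 1, a_1 = 2, a_2 = 3/2, a_3 = 4/3, a_4 = 3/8, a_5 = 0


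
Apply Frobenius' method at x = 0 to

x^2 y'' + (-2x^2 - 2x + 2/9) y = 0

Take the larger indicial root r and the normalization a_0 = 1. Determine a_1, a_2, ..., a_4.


Write in Frobenius form y'' + (p(x)/x) y' + (q(x)/x^2) y = 0:
  p(x) = 0,  q(x) = -2x^2 - 2x + 2/9.
Indicial equation: r(r-1) + (0) r + (2/9) = 0 -> roots r_1 = 2/3, r_2 = 1/3.
Take r = r_1 = 2/3. Let y(x) = x^r sum_{n>=0} a_n x^n with a_0 = 1.
Substitute y = x^r sum a_n x^n and match x^{r+n}. The recurrence is
  D(n) a_n - 2 a_{n-1} - 2 a_{n-2} = 0,  where D(n) = (r+n)(r+n-1) + (0)(r+n) + (2/9).
  a_n = [2 a_{n-1} + 2 a_{n-2}] / D(n).
Since the indicial polynomial factors as (r - r_1)(r - r_2), D(n) = (r_1 + n - r_1)(r_1 + n - r_2) = n(n + 1/3).
Evaluating step by step (a_0 = 1):
  n = 1: D(1) = 1(1 + 1/3) = 4/3; numerator = 2(1) = 2; a_1 = (2)/(4/3) = 3/2
  n = 2: D(2) = 2(2 + 1/3) = 14/3; numerator = 2(3/2) + 2(1) = 5; a_2 = (5)/(14/3) = 15/14
  n = 3: D(3) = 3(3 + 1/3) = 10; numerator = 2(15/14) + 2(3/2) = 36/7; a_3 = (36/7)/(10) = 18/35
  n = 4: D(4) = 4(4 + 1/3) = 52/3; numerator = 2(18/35) + 2(15/14) = 111/35; a_4 = (111/35)/(52/3) = 333/1820

r = 2/3; a_0 = 1; a_1 = 3/2; a_2 = 15/14; a_3 = 18/35; a_4 = 333/1820


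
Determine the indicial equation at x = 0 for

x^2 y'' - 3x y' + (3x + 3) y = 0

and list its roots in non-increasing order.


Divide by x^2 to reach normal form y'' + P_1(x) y' + P_2(x) y = 0 with P_1(x) = -3/x and P_2(x) = 3/x + 3/x^2.
x = 0 is a singular point because the y'-coefficient -3/x has a pole at x = 0 and the y-coefficient 3/x + 3/x^2 has a pole at x = 0.
It is a regular singular point because x P_1(x) = p(x) = -3 and x^2 P_2(x) = q(x) = 3x + 3 are polynomials, hence analytic at x = 0.
p(0) = -3,  q(0) = 3.
Indicial equation: r(r-1) + p(0) r + q(0) = 0, i.e. r^2 + (p(0) - 1) r + q(0) = 0, i.e. r^2 - 4 r + 3 = 0.
Discriminant: (-4)^2 - 4(3) = 4, so r = (4 ± 2)/2.
Solving: r_1 = 3, r_2 = 1.

indicial: r^2 - 4 r + 3 = 0; roots r_1 = 3, r_2 = 1


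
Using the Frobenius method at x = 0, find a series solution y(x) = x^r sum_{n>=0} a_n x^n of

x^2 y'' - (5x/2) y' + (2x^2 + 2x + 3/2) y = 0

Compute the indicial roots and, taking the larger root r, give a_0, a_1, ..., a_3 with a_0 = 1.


Write in Frobenius form y'' + (p(x)/x) y' + (q(x)/x^2) y = 0:
  p(x) = -5/2,  q(x) = 2x^2 + 2x + 3/2.
Indicial equation: r(r-1) + (-5/2) r + (3/2) = 0 -> roots r_1 = 3, r_2 = 1/2.
Take r = r_1 = 3. Let y(x) = x^r sum_{n>=0} a_n x^n with a_0 = 1.
Substitute y = x^r sum a_n x^n and match x^{r+n}. The recurrence is
  D(n) a_n + 2 a_{n-1} + 2 a_{n-2} = 0,  where D(n) = (r+n)(r+n-1) + (-5/2)(r+n) + (3/2).
  a_n = [-2 a_{n-1} - 2 a_{n-2}] / D(n).
Since the indicial polynomial factors as (r - r_1)(r - r_2), D(n) = (r_1 + n - r_1)(r_1 + n - r_2) = n(n + 5/2).
Evaluating step by step (a_0 = 1):
  n = 1: D(1) = 1(1 + 5/2) = 7/2; numerator = -2(1) = -2; a_1 = (-2)/(7/2) = -4/7
  n = 2: D(2) = 2(2 + 5/2) = 9; numerator = -2(-4/7) - 2(1) = -6/7; a_2 = (-6/7)/(9) = -2/21
  n = 3: D(3) = 3(3 + 5/2) = 33/2; numerator = -2(-2/21) - 2(-4/7) = 4/3; a_3 = (4/3)/(33/2) = 8/99

r = 3; a_0 = 1; a_1 = -4/7; a_2 = -2/21; a_3 = 8/99


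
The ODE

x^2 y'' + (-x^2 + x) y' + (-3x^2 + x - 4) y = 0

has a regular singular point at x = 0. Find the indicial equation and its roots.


Divide by x^2 to reach normal form y'' + P_1(x) y' + P_2(x) y = 0 with P_1(x) = -1 + 1/x and P_2(x) = -3 + 1/x - 4/x^2.
x = 0 is a singular point because the y'-coefficient -1 + 1/x has a pole at x = 0 and the y-coefficient -3 + 1/x - 4/x^2 has a pole at x = 0.
It is a regular singular point because x P_1(x) = p(x) = 1 - x and x^2 P_2(x) = q(x) = -3x^2 + x - 4 are polynomials, hence analytic at x = 0.
p(0) = 1,  q(0) = -4.
Indicial equation: r(r-1) + p(0) r + q(0) = 0, i.e. r^2 + (p(0) - 1) r + q(0) = 0, i.e. r^2 - 4 = 0.
Discriminant: (0)^2 - 4(-4) = 16, so r = (0 ± 4)/2.
Solving: r_1 = 2, r_2 = -2.

indicial: r^2 - 4 = 0; roots r_1 = 2, r_2 = -2


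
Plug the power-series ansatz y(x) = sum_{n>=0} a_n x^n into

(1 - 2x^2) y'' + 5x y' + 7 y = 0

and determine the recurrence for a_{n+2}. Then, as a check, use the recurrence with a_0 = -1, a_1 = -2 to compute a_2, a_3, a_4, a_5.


Substitute y = sum_n a_n x^n.
(1 - 2 x^2) y'' contributes (n+2)(n+1) a_{n+2} - 2 n(n-1) a_n at x^n.
5 x y'(x) contributes 5 n a_n at x^n.
7 y(x) contributes 7 a_n at x^n.
Matching x^n: (n+2)(n+1) a_{n+2} + (-2 n(n-1) + 5 n + 7) a_n = 0.
Thus a_{n+2} = (2 n(n-1) - 5 n - 7) / ((n+1)(n+2)) * a_n.

Check with a_0 = -1, a_1 = -2 (apply the recurrence for n = 0, 1, 2, 3): a_0 = -1, a_1 = -2, a_2 = 7/2, a_3 = 4, a_4 = -91/24, a_5 = -2.

a_(n+2) = (2 n(n-1) - 5 n - 7) / ((n+1)(n+2)) * a_n; check: a_0 = -1, a_1 = -2, a_2 = 7/2, a_3 = 4, a_4 = -91/24, a_5 = -2


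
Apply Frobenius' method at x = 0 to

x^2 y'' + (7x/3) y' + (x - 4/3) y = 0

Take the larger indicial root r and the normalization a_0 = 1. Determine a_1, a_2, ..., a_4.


Write in Frobenius form y'' + (p(x)/x) y' + (q(x)/x^2) y = 0:
  p(x) = 7/3,  q(x) = x - 4/3.
Indicial equation: r(r-1) + (7/3) r + (-4/3) = 0 -> roots r_1 = 2/3, r_2 = -2.
Take r = r_1 = 2/3. Let y(x) = x^r sum_{n>=0} a_n x^n with a_0 = 1.
Substitute y = x^r sum a_n x^n and match x^{r+n}. The recurrence is
  D(n) a_n + 1 a_{n-1} = 0,  where D(n) = (r+n)(r+n-1) + (7/3)(r+n) + (-4/3).
  a_n = -1 / D(n) * a_{n-1}.
Since the indicial polynomial factors as (r - r_1)(r - r_2), D(n) = (r_1 + n - r_1)(r_1 + n - r_2) = n(n + 8/3).
Evaluating step by step (a_0 = 1):
  n = 1: D(1) = 1(1 + 8/3) = 11/3; numerator = -1(1) = -1; a_1 = (-1)/(11/3) = -3/11
  n = 2: D(2) = 2(2 + 8/3) = 28/3; numerator = -1(-3/11) = 3/11; a_2 = (3/11)/(28/3) = 9/308
  n = 3: D(3) = 3(3 + 8/3) = 17; numerator = -1(9/308) = -9/308; a_3 = (-9/308)/(17) = -9/5236
  n = 4: D(4) = 4(4 + 8/3) = 80/3; numerator = -1(-9/5236) = 9/5236; a_4 = (9/5236)/(80/3) = 27/418880

r = 2/3; a_0 = 1; a_1 = -3/11; a_2 = 9/308; a_3 = -9/5236; a_4 = 27/418880


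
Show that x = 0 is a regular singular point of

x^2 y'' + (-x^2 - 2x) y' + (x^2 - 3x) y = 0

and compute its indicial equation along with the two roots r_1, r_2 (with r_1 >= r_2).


Divide by x^2 to reach normal form y'' + P_1(x) y' + P_2(x) y = 0 with P_1(x) = -1 - 2/x and P_2(x) = 1 - 3/x.
x = 0 is a singular point because the y'-coefficient -1 - 2/x has a pole at x = 0 and the y-coefficient 1 - 3/x has a pole at x = 0.
It is a regular singular point because x P_1(x) = p(x) = -x - 2 and x^2 P_2(x) = q(x) = x^2 - 3x are polynomials, hence analytic at x = 0.
p(0) = -2,  q(0) = 0.
Indicial equation: r(r-1) + p(0) r + q(0) = 0, i.e. r^2 + (p(0) - 1) r + q(0) = 0, i.e. r^2 - 3 r = 0.
Discriminant: (-3)^2 - 4(0) = 9, so r = (3 ± 3)/2.
Solving: r_1 = 3, r_2 = 0.

indicial: r^2 - 3 r = 0; roots r_1 = 3, r_2 = 0


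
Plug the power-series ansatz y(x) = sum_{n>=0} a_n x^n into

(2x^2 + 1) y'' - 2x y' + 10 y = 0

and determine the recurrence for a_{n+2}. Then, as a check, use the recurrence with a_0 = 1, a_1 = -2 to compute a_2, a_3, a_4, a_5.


Substitute y = sum_n a_n x^n.
(1 + 2 x^2) y'' contributes (n+2)(n+1) a_{n+2} + 2 n(n-1) a_n at x^n.
-2 x y'(x) contributes -2 n a_n at x^n.
10 y(x) contributes 10 a_n at x^n.
Matching x^n: (n+2)(n+1) a_{n+2} + (2 n(n-1) - 2 n + 10) a_n = 0.
Thus a_{n+2} = (-2 n(n-1) + 2 n - 10) / ((n+1)(n+2)) * a_n.

Check with a_0 = 1, a_1 = -2 (apply the recurrence for n = 0, 1, 2, 3): a_0 = 1, a_1 = -2, a_2 = -5, a_3 = 8/3, a_4 = 25/6, a_5 = -32/15.

a_(n+2) = (-2 n(n-1) + 2 n - 10) / ((n+1)(n+2)) * a_n; check: a_0 = 1, a_1 = -2, a_2 = -5, a_3 = 8/3, a_4 = 25/6, a_5 = -32/15


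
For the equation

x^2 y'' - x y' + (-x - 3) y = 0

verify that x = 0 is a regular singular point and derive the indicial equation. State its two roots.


Divide by x^2 to reach normal form y'' + P_1(x) y' + P_2(x) y = 0 with P_1(x) = -1/x and P_2(x) = -1/x - 3/x^2.
x = 0 is a singular point because the y'-coefficient -1/x has a pole at x = 0 and the y-coefficient -1/x - 3/x^2 has a pole at x = 0.
It is a regular singular point because x P_1(x) = p(x) = -1 and x^2 P_2(x) = q(x) = -x - 3 are polynomials, hence analytic at x = 0.
p(0) = -1,  q(0) = -3.
Indicial equation: r(r-1) + p(0) r + q(0) = 0, i.e. r^2 + (p(0) - 1) r + q(0) = 0, i.e. r^2 - 2 r - 3 = 0.
Discriminant: (-2)^2 - 4(-3) = 16, so r = (2 ± 4)/2.
Solving: r_1 = 3, r_2 = -1.

indicial: r^2 - 2 r - 3 = 0; roots r_1 = 3, r_2 = -1


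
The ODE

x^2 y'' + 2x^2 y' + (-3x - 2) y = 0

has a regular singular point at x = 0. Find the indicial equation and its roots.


Divide by x^2 to reach normal form y'' + P_1(x) y' + P_2(x) y = 0 with P_1(x) = 2 and P_2(x) = -3/x - 2/x^2.
x = 0 is a singular point because the y-coefficient -3/x - 2/x^2 has a pole at x = 0.
It is a regular singular point because x P_1(x) = p(x) = 2x and x^2 P_2(x) = q(x) = -3x - 2 are polynomials, hence analytic at x = 0.
p(0) = 0,  q(0) = -2.
Indicial equation: r(r-1) + p(0) r + q(0) = 0, i.e. r^2 + (p(0) - 1) r + q(0) = 0, i.e. r^2 - 1 r - 2 = 0.
Discriminant: (-1)^2 - 4(-2) = 9, so r = (1 ± 3)/2.
Solving: r_1 = 2, r_2 = -1.

indicial: r^2 - 1 r - 2 = 0; roots r_1 = 2, r_2 = -1


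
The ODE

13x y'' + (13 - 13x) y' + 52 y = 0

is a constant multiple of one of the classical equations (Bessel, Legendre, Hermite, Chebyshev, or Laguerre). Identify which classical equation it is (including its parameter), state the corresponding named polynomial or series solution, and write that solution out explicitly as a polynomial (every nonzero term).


All three coefficients share the factor 13; dividing through by 13 gives  x y'' + (1 - x) y' + 4 y = 0.
This matches the Laguerre equation x y'' + (1 - x) y' + n y = 0 with n = 4; the polynomial solution is L_4(x).
With y = sum_k a_k x^k, matching x^k gives (k+1)k a_{k+1} + (k+1) a_{k+1} - k a_k + n a_k = 0, i.e. (k+1)^2 a_{k+1} = (k - n) a_k = (k - 4) a_k. The right side vanishes at k = 4, so the series terminates at degree 4.
Standard normalization L_n(0) = 1 gives a_0 = 1. Work upward with a_{k+1} = (k - 4) a_k / (k+1)^2:
  a_1 = (0 - 4)(1) / 1^2 = -4/1 = -4
  a_2 = (1 - 4)(-4) / 2^2 = 12/4 = 3
  a_3 = (2 - 4)(3) / 3^2 = -6/9 = -2/3
  a_4 = (3 - 4)(-2/3) / 4^2 = (2/3)/16 = 1/24
Hence L_4(x) = x^4/24 - 2 x^3/3 + 3 x^2 - 4 x + 1.

L_4(x); series = x^4/24 - 2 x^3/3 + 3 x^2 - 4 x + 1
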